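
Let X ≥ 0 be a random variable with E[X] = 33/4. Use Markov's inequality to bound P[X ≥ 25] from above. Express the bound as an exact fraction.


μ = E[X] = 33/4, a = 25.
Markov: P[X ≥ 25] ≤ μ/a = (33/4)/25 = 33/100.
Numerically: ≈ 0.33000.
(Since a = 25 > μ = 8.25000, the bound 33/100 is < 1 and informative.)

P[X ≥ 25] ≤ 33/100 ≈ 0.33000.


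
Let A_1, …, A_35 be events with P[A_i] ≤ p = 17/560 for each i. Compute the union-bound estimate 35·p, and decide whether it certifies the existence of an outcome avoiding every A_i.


Union bound: P[∪_{i=1}^{35} A_i] ≤ Σ_i P[A_i] ≤ 35·p = 35·(17/560) = 17/16.
Numerically: 17/16 ≈ 1.06250.
Is 17/16 < 1? NO.
Since the bound 17/16 is ≥ 1, the union bound is uninformative here; it does NOT by itself certify existence.

35·p = 17/16 ≈ 1.06250; existence NOT certified by the union bound.


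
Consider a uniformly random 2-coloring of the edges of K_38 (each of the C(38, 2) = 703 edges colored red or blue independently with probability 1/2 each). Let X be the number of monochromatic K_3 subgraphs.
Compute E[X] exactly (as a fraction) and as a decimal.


Let X = Σ_S X_S over the C(38, 3) = 8436 subsets S of size 3, where X_S = 1 if the K_3 on S is monochromatic.
For a fixed S, the K_3 on S has C(3, 2) = 3 edges. P[all 3 edges red] = (1/2)^3, and likewise for blue, so P[monochromatic] = 2·(1/2)^3 = 2^{1 − 3} = 1/4.
By linearity of expectation: E[X] = C(38, 3) · 2^{1 − 3} = 8436 · 1/4 = 2109.
Numerically: E[X] ≈ 2109.0000.

E[X] = C(38,3)·2^(1−C(3,2)) = 2109 ≈ 2109.0000.


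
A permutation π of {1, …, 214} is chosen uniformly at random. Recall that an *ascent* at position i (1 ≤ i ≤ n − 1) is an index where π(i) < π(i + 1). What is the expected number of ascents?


Write X = Σ X_I over i = 1, …, 213, with X_I the indicator of one ascent.
There are 213 indicators.
For each fixed i, the pair (π(i), π(i+1)) is a uniformly random ordered pair of distinct values from {1, …, 214}; by symmetry P[π(i) < π(i+1)] = 1/2.
By linearity: E[X] = 213 · (1/2) = (214 − 1) · (1/2) = 213/2 ≈ 106.50000.

E[X] = 213/2 = 106.50000.


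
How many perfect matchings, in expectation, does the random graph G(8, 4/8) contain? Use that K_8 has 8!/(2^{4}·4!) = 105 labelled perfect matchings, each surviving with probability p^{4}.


K_8 has 8!/(2^{4}·4!) = 105 labelled perfect matchings.
For each such perfect matching H, let X_H = 1 if all 4 edges of H are present in G. Then P[X_H = 1] = p^{4} = (1/2)^{4} = 1/16.
By linearity of expectation: E[X] = Σ_H E[X_H] = 105 · p^{4} = 105 · 1/16 = 105/16.
Numerically: E[X] ≈ 6.5625.

E[X] = 105 · (1/2)^{4} = 105/16 ≈ 6.5625.


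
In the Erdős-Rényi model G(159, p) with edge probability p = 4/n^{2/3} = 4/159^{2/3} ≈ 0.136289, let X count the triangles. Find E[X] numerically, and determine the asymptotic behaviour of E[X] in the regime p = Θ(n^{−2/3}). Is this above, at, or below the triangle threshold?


Number of potential triangles: C(159, 3) = 657359.
Each occurs with probability p³ ≈ (0.136289)³ ≈ 2.53154543e-03.
By linearity: E[X] = C(159, 3)·p³ ≈ 657359 · 2.53154543e-03 ≈ 1664.134172.
Since α = 2/3 < 1, p = c/n^{2/3} ≫ 1/n is above the triangle threshold p ~ 1/n. Asymptotically E[X] ~ (c³/6)·n^{3(1−α)} = (4³/6)·n^{1} → ∞; triangles are abundant w.h.p.

E[X] ≈ 1664.134172; in regime p = Θ(1/n^{2/3}) E[X] diverges (above the triangle threshold p ~ 1/n).


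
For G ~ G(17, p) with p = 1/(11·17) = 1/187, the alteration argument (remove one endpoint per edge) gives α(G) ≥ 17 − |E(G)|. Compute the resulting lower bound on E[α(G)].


E[|E(G)|] = C(17, 2)·p = 136 · (1/187) = 8/11.
E[α(G)] ≥ n − E[|E(G)|] = 17 − 8/11 = 179/11.
Numerically: ≈ 16.2727.
(This is only a lower bound; the true E[α(G)] may be larger.)

E[α(G)] ≥ 179/11 ≈ 16.2727.


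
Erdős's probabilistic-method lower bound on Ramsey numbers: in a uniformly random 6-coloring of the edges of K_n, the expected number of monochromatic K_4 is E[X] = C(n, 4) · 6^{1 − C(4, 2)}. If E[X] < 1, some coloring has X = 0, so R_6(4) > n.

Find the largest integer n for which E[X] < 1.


We need C(n, 4) · 6^{1 − 6} < 1, i.e. C(n, 4) < 6^{6 − 1} = 7776.
Check values of n near the boundary:
  n = 19: C(19, 4) = 3876; 3876 < 7776? YES
  n = 20: C(20, 4) = 4845; 4845 < 7776? YES
  n = 21: C(21, 4) = 5985; 5985 < 7776? YES
  n = 22: C(22, 4) = 7315; 7315 < 7776? YES
  n = 23: C(23, 4) = 8855; 8855 < 7776? NO
  n = 24: C(24, 4) = 10626; 10626 < 7776? NO
The largest n with C(n, 4) < 7776 is n = 22 (where E[X] = 7315/7776 ≈ 0.94072). Hence R_6(4) > 22, i.e. R_6(4) ≥ 23.

Largest n = 22; hence R_6(4) > 22.


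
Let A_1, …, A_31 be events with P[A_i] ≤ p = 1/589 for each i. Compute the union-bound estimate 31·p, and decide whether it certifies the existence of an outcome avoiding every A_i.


Union bound: P[∪_{i=1}^{31} A_i] ≤ Σ_i P[A_i] ≤ 31·p = 31·(1/589) = 1/19.
Numerically: 1/19 ≈ 0.0526316.
Is 1/19 < 1? YES.
Since P[∪ A_i] ≤ 1/19 < 1, the complement has P[∩ A_i^c] ≥ 1 − 1/19 = 18/19 > 0, so some outcome avoids every A_i.

31·p = 1/19 ≈ 0.0526316; existence CERTIFIED by the union bound.


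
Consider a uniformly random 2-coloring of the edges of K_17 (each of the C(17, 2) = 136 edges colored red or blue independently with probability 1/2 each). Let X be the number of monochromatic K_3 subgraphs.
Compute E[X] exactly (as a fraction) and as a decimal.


Let X = Σ_S X_S over the C(17, 3) = 680 subsets S of size 3, where X_S = 1 if the K_3 on S is monochromatic.
For a fixed S, the K_3 on S has C(3, 2) = 3 edges. P[all 3 edges red] = (1/2)^3, and likewise for blue, so P[monochromatic] = 2·(1/2)^3 = 2^{1 − 3} = 1/4.
Summing: E[X] = C(17, 3) · 2^{1 − 3} = 680 · 1/4 = 170.
Numerically: E[X] ≈ 170.000.

E[X] = C(17,3)·2^(1−C(3,2)) = 170 ≈ 170.000.


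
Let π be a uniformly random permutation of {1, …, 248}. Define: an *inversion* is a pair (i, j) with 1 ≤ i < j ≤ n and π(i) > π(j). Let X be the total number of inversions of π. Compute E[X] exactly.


Write X = Σ X_I over the C(248, 2) = 30628 pairs i < j, with X_I the indicator of one inversion.
There are 30628 indicators.
For each fixed pair i < j, the values π(i) and π(j) are two distinct elements of {1, …, 248} in uniformly random order; by symmetry P[π(i) > π(j)] = 1/2.
By linearity: E[X] = 30628 · (1/2) = C(248, 2) · (1/2) = 30628/2 = 15314 ≈ 15314.00000.

E[X] = 15314 = 15314.00000.


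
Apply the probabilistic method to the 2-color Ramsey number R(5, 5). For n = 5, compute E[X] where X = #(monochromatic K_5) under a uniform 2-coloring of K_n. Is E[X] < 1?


E[X] = C(5, 5) · 2^{1 − 10} = 1 · 2^{−9} = 1/512.
As a reduced fraction: E[X] = 1/512 ≈ 0.00195.
Is E[X] < 1? YES.
Since E[X] < 1, there exists a 2-coloring of K_{5} with no monochromatic K_5; hence R(5, 5) > 5.

E[X] = 1/512 ≈ 0.00195; E[X] < 1, so R(5, 5) > 5.


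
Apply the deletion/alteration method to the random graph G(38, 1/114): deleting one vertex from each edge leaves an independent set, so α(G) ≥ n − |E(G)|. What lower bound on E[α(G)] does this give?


E[|E(G)|] = C(38, 2)·p = 703 · (1/114) = 37/6.
E[α(G)] ≥ n − E[|E(G)|] = 38 − 37/6 = 191/6.
Numerically: ≈ 31.833333.
(This is only a lower bound; the true E[α(G)] may be larger.)

E[α(G)] ≥ 191/6 ≈ 31.833333.


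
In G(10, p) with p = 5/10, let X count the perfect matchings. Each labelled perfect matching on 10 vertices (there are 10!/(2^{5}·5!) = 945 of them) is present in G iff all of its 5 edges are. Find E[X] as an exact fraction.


K_10 has 10!/(2^{5}·5!) = 945 labelled perfect matchings.
For each such perfect matching H, let X_H = 1 if all 5 edges of H are present in G. Then P[X_H = 1] = p^{5} = (1/2)^{5} = 1/32.
Summing the indicators: E[X] = Σ_H E[X_H] = 945 · p^{5} = 945 · 1/32 = 945/32.
Numerically: E[X] ≈ 29.5.

E[X] = 945 · (1/2)^{5} = 945/32 ≈ 29.5.


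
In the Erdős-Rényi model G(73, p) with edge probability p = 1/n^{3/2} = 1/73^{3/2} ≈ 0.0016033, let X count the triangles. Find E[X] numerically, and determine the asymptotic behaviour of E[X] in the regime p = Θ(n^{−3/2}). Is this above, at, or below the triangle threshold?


Number of potential triangles: C(73, 3) = 62196.
Each occurs with probability p³ ≈ (0.0016033)³ ≈ 4.12142242e-09.
By linearity: E[X] = C(73, 3)·p³ ≈ 62196 · 4.12142242e-09 ≈ 0.000256.
Since α = 3/2 > 1, p = c/n^{3/2} = o(1/n) is below the triangle threshold p ~ 1/n. Asymptotically E[X] ~ (c³/6)·n^{3(1−α)} = (1³/6)·n^{-1.5} → 0, so by Markov's inequality G has no triangles w.h.p.

E[X] ≈ 0.000256; in regime p = Θ(1/n^{3/2}) E[X] tends to 0 (below the triangle threshold p ~ 1/n).


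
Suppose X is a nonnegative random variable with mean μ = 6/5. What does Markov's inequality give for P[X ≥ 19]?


μ = E[X] = 6/5, a = 19.
Markov: P[X ≥ 19] ≤ μ/a = (6/5)/19 = 6/95.
Numerically: ≈ 0.0632.
(Since a = 19 > μ = 1.2000, the bound 6/95 is < 1 and informative.)

P[X ≥ 19] ≤ 6/95 ≈ 0.0632.


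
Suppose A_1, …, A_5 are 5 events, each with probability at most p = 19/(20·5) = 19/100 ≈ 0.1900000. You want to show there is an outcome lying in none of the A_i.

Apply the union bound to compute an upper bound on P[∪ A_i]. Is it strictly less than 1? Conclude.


Union bound: P[∪_{i=1}^{5} A_i] ≤ Σ_i P[A_i] ≤ 5·p = 5·(19/100) = 19/20.
Numerically: 19/20 ≈ 0.9500000.
Is 19/20 < 1? YES.
Since P[∪ A_i] ≤ 19/20 < 1, the complement has P[∩ A_i^c] ≥ 1 − 19/20 = 1/20 > 0, so some outcome avoids every A_i.

5·p = 19/20 ≈ 0.9500000; existence CERTIFIED by the union bound.


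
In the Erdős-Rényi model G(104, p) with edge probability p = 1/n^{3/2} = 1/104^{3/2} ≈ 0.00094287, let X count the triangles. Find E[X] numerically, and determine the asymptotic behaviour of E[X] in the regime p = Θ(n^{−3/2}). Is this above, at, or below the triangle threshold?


Number of potential triangles: C(104, 3) = 182104.
Each occurs with probability p³ ≈ (0.00094287)³ ≈ 8.3820447e-10.
By linearity: E[X] = C(104, 3)·p³ ≈ 182104 · 8.3820447e-10 ≈ 0.00015.
Since α = 3/2 > 1, p = c/n^{3/2} = o(1/n) is below the triangle threshold p ~ 1/n. Asymptotically E[X] ~ (c³/6)·n^{3(1−α)} = (1³/6)·n^{-1.5} → 0, so by Markov's inequality G has no triangles w.h.p.

E[X] ≈ 0.00015; in regime p = Θ(1/n^{3/2}) E[X] tends to 0 (below the triangle threshold p ~ 1/n).


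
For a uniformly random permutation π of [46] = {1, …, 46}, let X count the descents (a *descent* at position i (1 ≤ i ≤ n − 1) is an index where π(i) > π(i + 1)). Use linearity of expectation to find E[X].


Write X = Σ X_I over i = 1, …, 45, with X_I the indicator of one descent.
There are 45 indicators.
For each fixed i, the pair (π(i), π(i+1)) is a uniformly random ordered pair of distinct values from {1, …, 46}; by symmetry P[π(i) > π(i+1)] = 1/2.
By linearity: E[X] = 45 · (1/2) = (46 − 1) · (1/2) = 45/2 ≈ 22.5000.

E[X] = 45/2 = 22.5000.


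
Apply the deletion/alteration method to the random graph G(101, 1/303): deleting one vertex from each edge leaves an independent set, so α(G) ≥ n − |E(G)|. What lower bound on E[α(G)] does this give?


E[|E(G)|] = C(101, 2)·p = 5050 · (1/303) = 50/3.
E[α(G)] ≥ n − E[|E(G)|] = 101 − 50/3 = 253/3.
Numerically: ≈ 84.33333.
(This is only a lower bound; the true E[α(G)] may be larger.)

E[α(G)] ≥ 253/3 ≈ 84.33333.


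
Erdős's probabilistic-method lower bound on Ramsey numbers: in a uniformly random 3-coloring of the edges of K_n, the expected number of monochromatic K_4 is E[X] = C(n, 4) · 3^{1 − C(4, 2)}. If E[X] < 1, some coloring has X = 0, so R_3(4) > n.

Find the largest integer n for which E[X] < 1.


We need C(n, 4) · 3^{1 − 6} < 1, i.e. C(n, 4) < 3^{6 − 1} = 243.
Check values of n near the boundary:
  n = 8: C(8, 4) = 70; 70 < 243? YES
  n = 9: C(9, 4) = 126; 126 < 243? YES
  n = 10: C(10, 4) = 210; 210 < 243? YES
  n = 11: C(11, 4) = 330; 330 < 243? NO
  n = 12: C(12, 4) = 495; 495 < 243? NO
  n = 13: C(13, 4) = 715; 715 < 243? NO
The largest n with C(n, 4) < 243 is n = 10 (where E[X] = 70/81 ≈ 0.86420). Hence R_3(4) > 10, i.e. R_3(4) ≥ 11.

Largest n = 10; hence R_3(4) > 10.


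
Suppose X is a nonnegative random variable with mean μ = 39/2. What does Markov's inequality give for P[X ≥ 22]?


μ = E[X] = 39/2, a = 22.
Markov: P[X ≥ 22] ≤ μ/a = (39/2)/22 = 39/44.
Numerically: ≈ 0.886364.
(Since a = 22 > μ = 19.500000, the bound 39/44 is < 1 and informative.)

P[X ≥ 22] ≤ 39/44 ≈ 0.886364.


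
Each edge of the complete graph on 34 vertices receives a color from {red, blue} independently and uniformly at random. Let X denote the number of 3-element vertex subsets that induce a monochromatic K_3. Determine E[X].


Let X = Σ_S X_S over the C(34, 3) = 5984 subsets S of size 3, where X_S = 1 if the K_3 on S is monochromatic.
For a fixed S, the K_3 on S has C(3, 2) = 3 edges. P[all 3 edges red] = (1/2)^3, and likewise for blue, so P[monochromatic] = 2·(1/2)^3 = 2^{1 − 3} = 1/4.
By linearity of expectation: E[X] = C(34, 3) · 2^{1 − 3} = 5984 · 1/4 = 1496.
Numerically: E[X] ≈ 1496.00000.

E[X] = C(34,3)·2^(1−C(3,2)) = 1496 ≈ 1496.00000.


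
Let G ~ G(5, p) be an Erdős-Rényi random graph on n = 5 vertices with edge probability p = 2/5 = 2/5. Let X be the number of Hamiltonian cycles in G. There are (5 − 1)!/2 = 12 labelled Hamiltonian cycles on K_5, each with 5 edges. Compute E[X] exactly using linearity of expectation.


K_5 has (5 − 1)!/2 = 12 labelled Hamiltonian cycles.
For each such Hamiltonian cycle H, let X_H = 1 if all 5 edges of H are present in G. Then P[X_H = 1] = p^{5} = (2/5)^{5} = 32/3125.
Summing the indicators: E[X] = Σ_H E[X_H] = 12 · p^{5} = 12 · 32/3125 = 384/3125.
Numerically: E[X] ≈ 0.1229.

E[X] = 12 · (2/5)^{5} = 384/3125 ≈ 0.1229.


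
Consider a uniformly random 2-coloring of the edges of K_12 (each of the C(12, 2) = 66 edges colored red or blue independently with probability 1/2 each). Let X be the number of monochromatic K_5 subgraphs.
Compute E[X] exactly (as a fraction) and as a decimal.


Let X = Σ_S X_S over the C(12, 5) = 792 subsets S of size 5, where X_S = 1 if the K_5 on S is monochromatic.
For a fixed S, the K_5 on S has C(5, 2) = 10 edges. P[all 10 edges red] = (1/2)^10, and likewise for blue, so P[monochromatic] = 2·(1/2)^10 = 2^{1 − 10} = 1/512.
By linearity of expectation: E[X] = C(12, 5) · 2^{1 − 10} = 792 · 1/512 = 99/64.
Numerically: E[X] ≈ 1.54688.

E[X] = C(12,5)·2^(1−C(5,2)) = 99/64 ≈ 1.54688.


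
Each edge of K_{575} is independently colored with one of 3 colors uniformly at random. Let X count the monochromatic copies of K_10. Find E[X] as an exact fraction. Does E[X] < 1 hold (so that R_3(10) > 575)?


E[X] = C(575, 10) · 3^{1 − 45} = 1006325345561406175305 · 3^{−44} = 1006325345561406175305/984770902183611232881.
As a reduced fraction: E[X] = 111813927284600686145/109418989131512359209 ≈ 1.022.
Is E[X] < 1? NO.
Since E[X] ≥ 1, the first-moment bound is inconclusive at n = 575; it does NOT by itself certify R_3(10) > 575.

E[X] = 111813927284600686145/109418989131512359209 ≈ 1.022; E[X] ≥ 1; first-moment method inconclusive here.


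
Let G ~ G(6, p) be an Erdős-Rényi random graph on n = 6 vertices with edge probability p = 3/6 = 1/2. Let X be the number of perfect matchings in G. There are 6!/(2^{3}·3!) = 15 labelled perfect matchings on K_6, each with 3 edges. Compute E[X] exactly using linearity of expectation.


K_6 has 6!/(2^{3}·3!) = 15 labelled perfect matchings.
For each such perfect matching H, let X_H = 1 if all 3 edges of H are present in G. Then P[X_H = 1] = p^{3} = (1/2)^{3} = 1/8.
By linearity of expectation: E[X] = Σ_H E[X_H] = 15 · p^{3} = 15 · 1/8 = 15/8.
Numerically: E[X] ≈ 1.88.

E[X] = 15 · (1/2)^{3} = 15/8 ≈ 1.88.


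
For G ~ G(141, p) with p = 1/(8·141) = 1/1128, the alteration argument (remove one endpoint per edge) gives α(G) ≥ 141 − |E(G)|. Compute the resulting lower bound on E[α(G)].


E[|E(G)|] = C(141, 2)·p = 9870 · (1/1128) = 35/4.
E[α(G)] ≥ n − E[|E(G)|] = 141 − 35/4 = 529/4.
Numerically: ≈ 132.25000.
(This is only a lower bound; the true E[α(G)] may be larger.)

E[α(G)] ≥ 529/4 ≈ 132.25000.


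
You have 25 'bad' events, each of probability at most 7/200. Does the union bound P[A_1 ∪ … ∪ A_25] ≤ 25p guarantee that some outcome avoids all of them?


Union bound: P[∪_{i=1}^{25} A_i] ≤ Σ_i P[A_i] ≤ 25·p = 25·(7/200) = 7/8.
Numerically: 7/8 ≈ 0.8750.
Is 7/8 < 1? YES.
Since P[∪ A_i] ≤ 7/8 < 1, the complement has P[∩ A_i^c] ≥ 1 − 7/8 = 1/8 > 0, so some outcome avoids every A_i.

25·p = 7/8 ≈ 0.8750; existence CERTIFIED by the union bound.


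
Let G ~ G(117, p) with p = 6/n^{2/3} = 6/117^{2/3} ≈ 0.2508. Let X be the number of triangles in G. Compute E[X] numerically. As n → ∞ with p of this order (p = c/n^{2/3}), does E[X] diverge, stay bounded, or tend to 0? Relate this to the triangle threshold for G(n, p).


Number of potential triangles: C(117, 3) = 260130.
Each occurs with probability p³ ≈ (0.2508)³ ≈ 1.577909e-02.
By linearity: E[X] = C(117, 3)·p³ ≈ 260130 · 1.577909e-02 ≈ 4104.6154.
Since α = 2/3 < 1, p = c/n^{2/3} ≫ 1/n is above the triangle threshold p ~ 1/n. Asymptotically E[X] ~ (c³/6)·n^{3(1−α)} = (6³/6)·n^{1} → ∞; triangles are abundant w.h.p.

E[X] ≈ 4104.6154; in regime p = Θ(1/n^{2/3}) E[X] diverges (above the triangle threshold p ~ 1/n).


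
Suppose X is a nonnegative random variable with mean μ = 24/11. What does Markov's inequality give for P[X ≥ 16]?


μ = E[X] = 24/11, a = 16.
Markov: P[X ≥ 16] ≤ μ/a = (24/11)/16 = 3/22.
Numerically: ≈ 0.1364.
(Since a = 16 > μ = 2.1818, the bound 3/22 is < 1 and informative.)

P[X ≥ 16] ≤ 3/22 ≈ 0.1364.


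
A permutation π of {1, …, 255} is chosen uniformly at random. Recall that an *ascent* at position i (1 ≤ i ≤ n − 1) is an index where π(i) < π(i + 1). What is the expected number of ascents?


Write X = Σ X_I over i = 1, …, 254, with X_I the indicator of one ascent.
There are 254 indicators.
For each fixed i, the pair (π(i), π(i+1)) is a uniformly random ordered pair of distinct values from {1, …, 255}; by symmetry P[π(i) < π(i+1)] = 1/2.
By linearity: E[X] = 254 · (1/2) = (255 − 1) · (1/2) = 127 ≈ 127.00000.

E[X] = 127 = 127.00000.


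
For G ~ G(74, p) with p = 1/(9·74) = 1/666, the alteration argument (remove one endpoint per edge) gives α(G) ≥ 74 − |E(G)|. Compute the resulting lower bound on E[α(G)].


E[|E(G)|] = C(74, 2)·p = 2701 · (1/666) = 73/18.
E[α(G)] ≥ n − E[|E(G)|] = 74 − 73/18 = 1259/18.
Numerically: ≈ 69.944.
(This is only a lower bound; the true E[α(G)] may be larger.)

E[α(G)] ≥ 1259/18 ≈ 69.944.


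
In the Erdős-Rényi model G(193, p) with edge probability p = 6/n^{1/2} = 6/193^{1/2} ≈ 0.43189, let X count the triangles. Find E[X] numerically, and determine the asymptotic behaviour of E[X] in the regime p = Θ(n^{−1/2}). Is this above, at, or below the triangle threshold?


Number of potential triangles: C(193, 3) = 1179616.
Each occurs with probability p³ ≈ (0.43189)³ ≈ 8.0559690e-02.
By linearity: E[X] = C(193, 3)·p³ ≈ 1179616 · 8.0559690e-02 ≈ 95029.49956.
Since α = 1/2 < 1, p = c/n^{1/2} ≫ 1/n is above the triangle threshold p ~ 1/n. Asymptotically E[X] ~ (c³/6)·n^{3(1−α)} = (6³/6)·n^{1.5} → ∞; triangles are abundant w.h.p.

E[X] ≈ 95029.49956; in regime p = Θ(1/n^{1/2}) E[X] diverges (above the triangle threshold p ~ 1/n).


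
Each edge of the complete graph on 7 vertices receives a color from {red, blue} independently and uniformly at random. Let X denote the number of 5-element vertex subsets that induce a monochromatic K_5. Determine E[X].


Let X = Σ_S X_S over the C(7, 5) = 21 subsets S of size 5, where X_S = 1 if the K_5 on S is monochromatic.
For a fixed S, the K_5 on S has C(5, 2) = 10 edges. P[all 10 edges red] = (1/2)^10, and likewise for blue, so P[monochromatic] = 2·(1/2)^10 = 2^{1 − 10} = 1/512.
By linearity of expectation: E[X] = C(7, 5) · 2^{1 − 10} = 21 · 1/512 = 21/512.
Numerically: E[X] ≈ 0.041016.

E[X] = C(7,5)·2^(1−C(5,2)) = 21/512 ≈ 0.041016.


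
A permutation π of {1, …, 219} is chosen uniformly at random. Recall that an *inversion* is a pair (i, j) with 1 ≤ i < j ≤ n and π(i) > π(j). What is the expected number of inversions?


Write X = Σ X_I over the C(219, 2) = 23871 pairs i < j, with X_I the indicator of one inversion.
There are 23871 indicators.
For each fixed pair i < j, the values π(i) and π(j) are two distinct elements of {1, …, 219} in uniformly random order; by symmetry P[π(i) > π(j)] = 1/2.
By linearity: E[X] = 23871 · (1/2) = C(219, 2) · (1/2) = 23871/2 = 23871/2 ≈ 11935.500000.

E[X] = 23871/2 = 11935.500000.


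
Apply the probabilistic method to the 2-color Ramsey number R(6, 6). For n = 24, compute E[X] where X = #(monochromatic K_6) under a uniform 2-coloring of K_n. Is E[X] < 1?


E[X] = C(24, 6) · 2^{1 − 15} = 134596 · 2^{−14} = 134596/16384.
As a reduced fraction: E[X] = 33649/4096 ≈ 8.215.
Is E[X] < 1? NO.
Since E[X] ≥ 1, the first-moment bound is inconclusive at n = 24; it does NOT by itself certify R(6, 6) > 24.

E[X] = 33649/4096 ≈ 8.215; E[X] ≥ 1; first-moment method inconclusive here.


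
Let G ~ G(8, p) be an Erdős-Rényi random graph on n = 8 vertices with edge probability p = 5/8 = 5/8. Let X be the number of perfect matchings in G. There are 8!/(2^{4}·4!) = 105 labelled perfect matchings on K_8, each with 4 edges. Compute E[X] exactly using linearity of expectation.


K_8 has 8!/(2^{4}·4!) = 105 labelled perfect matchings.
For each such perfect matching H, let X_H = 1 if all 4 edges of H are present in G. Then P[X_H = 1] = p^{4} = (5/8)^{4} = 625/4096.
By linearity: E[X] = Σ_H E[X_H] = 105 · p^{4} = 105 · 625/4096 = 65625/4096.
Numerically: E[X] ≈ 16.0217.

E[X] = 105 · (5/8)^{4} = 65625/4096 ≈ 16.0217.


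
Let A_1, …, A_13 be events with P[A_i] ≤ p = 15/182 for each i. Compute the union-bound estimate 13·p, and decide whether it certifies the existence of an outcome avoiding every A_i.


Union bound: P[∪_{i=1}^{13} A_i] ≤ Σ_i P[A_i] ≤ 13·p = 13·(15/182) = 15/14.
Numerically: 15/14 ≈ 1.07143.
Is 15/14 < 1? NO.
Since the bound 15/14 is ≥ 1, the union bound is uninformative here; it does NOT by itself certify existence.

13·p = 15/14 ≈ 1.07143; existence NOT certified by the union bound.


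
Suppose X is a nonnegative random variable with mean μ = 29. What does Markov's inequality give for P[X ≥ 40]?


μ = E[X] = 29, a = 40.
Markov: P[X ≥ 40] ≤ μ/a = (29)/40 = 29/40.
Numerically: ≈ 0.725.
(Since a = 40 > μ = 29.000, the bound 29/40 is < 1 and informative.)

P[X ≥ 40] ≤ 29/40 ≈ 0.725.


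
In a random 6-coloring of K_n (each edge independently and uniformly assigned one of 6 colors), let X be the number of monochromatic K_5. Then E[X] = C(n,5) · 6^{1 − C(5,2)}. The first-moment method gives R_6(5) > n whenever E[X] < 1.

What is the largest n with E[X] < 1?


We need C(n, 5) · 6^{1 − 10} < 1, i.e. C(n, 5) < 6^{10 − 1} = 10077696.
Check values of n near the boundary:
  n = 66: C(66, 5) = 8936928; 8936928 < 10077696? YES
  n = 67: C(67, 5) = 9657648; 9657648 < 10077696? YES
  n = 68: C(68, 5) = 10424128; 10424128 < 10077696? NO
The largest n with C(n, 5) < 10077696 is n = 67 (where E[X] = 67067/69984 ≈ 0.9583190). Hence R_6(5) > 67, i.e. R_6(5) ≥ 68.

Largest n = 67; hence R_6(5) > 67.


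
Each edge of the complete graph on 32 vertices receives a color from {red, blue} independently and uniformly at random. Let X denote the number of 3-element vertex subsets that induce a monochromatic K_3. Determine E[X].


Let X = Σ_S X_S over the C(32, 3) = 4960 subsets S of size 3, where X_S = 1 if the K_3 on S is monochromatic.
For a fixed S, the K_3 on S has C(3, 2) = 3 edges. P[all 3 edges red] = (1/2)^3, and likewise for blue, so P[monochromatic] = 2·(1/2)^3 = 2^{1 − 3} = 1/4.
Summing: E[X] = C(32, 3) · 2^{1 − 3} = 4960 · 1/4 = 1240.
Numerically: E[X] ≈ 1240.000000.

E[X] = C(32,3)·2^(1−C(3,2)) = 1240 ≈ 1240.000000.


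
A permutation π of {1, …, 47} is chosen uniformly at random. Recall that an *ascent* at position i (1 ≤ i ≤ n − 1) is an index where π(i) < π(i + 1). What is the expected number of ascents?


Write X = Σ X_I over i = 1, …, 46, with X_I the indicator of one ascent.
There are 46 indicators.
For each fixed i, the pair (π(i), π(i+1)) is a uniformly random ordered pair of distinct values from {1, …, 47}; by symmetry P[π(i) < π(i+1)] = 1/2.
By linearity: E[X] = 46 · (1/2) = (47 − 1) · (1/2) = 23 ≈ 23.0000.

E[X] = 23 = 23.0000.


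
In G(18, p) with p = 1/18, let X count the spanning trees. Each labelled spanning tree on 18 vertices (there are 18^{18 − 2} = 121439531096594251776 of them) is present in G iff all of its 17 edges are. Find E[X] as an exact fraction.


K_18 has 18^{18 − 2} = 121439531096594251776 labelled spanning trees.
For each such spanning tree H, let X_H = 1 if all 17 edges of H are present in G. Then P[X_H = 1] = p^{17} = (1/18)^{17} = 1/2185911559738696531968.
By linearity: E[X] = Σ_H E[X_H] = 121439531096594251776 · p^{17} = 121439531096594251776 · 1/2185911559738696531968 = 1/18.
Numerically: E[X] ≈ 0.05556.

E[X] = 121439531096594251776 · (1/18)^{17} = 1/18 ≈ 0.05556.


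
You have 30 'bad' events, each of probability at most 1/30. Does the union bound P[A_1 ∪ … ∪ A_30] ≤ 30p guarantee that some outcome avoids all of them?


Union bound: P[∪_{i=1}^{30} A_i] ≤ Σ_i P[A_i] ≤ 30·p = 30·(1/30) = 1.
Numerically: 1 ≈ 1.0000000.
Is 1 < 1? NO.
Since the bound 1 is ≥ 1, the union bound is uninformative here; it does NOT by itself certify existence.

30·p = 1 ≈ 1.0000000; existence NOT certified by the union bound.


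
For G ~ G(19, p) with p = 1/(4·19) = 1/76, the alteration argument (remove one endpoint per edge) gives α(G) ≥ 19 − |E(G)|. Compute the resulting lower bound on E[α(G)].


E[|E(G)|] = C(19, 2)·p = 171 · (1/76) = 9/4.
E[α(G)] ≥ n − E[|E(G)|] = 19 − 9/4 = 67/4.
Numerically: ≈ 16.750.
(This is only a lower bound; the true E[α(G)] may be larger.)

E[α(G)] ≥ 67/4 ≈ 16.750.


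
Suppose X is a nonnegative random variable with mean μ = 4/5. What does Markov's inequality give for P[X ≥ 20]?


μ = E[X] = 4/5, a = 20.
Markov: P[X ≥ 20] ≤ μ/a = (4/5)/20 = 1/25.
Numerically: ≈ 0.040000.
(Since a = 20 > μ = 0.800000, the bound 1/25 is < 1 and informative.)

P[X ≥ 20] ≤ 1/25 ≈ 0.040000.


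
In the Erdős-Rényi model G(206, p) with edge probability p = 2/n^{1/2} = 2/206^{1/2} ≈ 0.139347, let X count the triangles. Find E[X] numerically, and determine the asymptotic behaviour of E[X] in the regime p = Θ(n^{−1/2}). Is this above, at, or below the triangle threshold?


Number of potential triangles: C(206, 3) = 1435820.
Each occurs with probability p³ ≈ (0.139347)³ ≈ 2.70575928e-03.
By linearity: E[X] = C(206, 3)·p³ ≈ 1435820 · 2.70575928e-03 ≈ 3884.983288.
Since α = 1/2 < 1, p = c/n^{1/2} ≫ 1/n is above the triangle threshold p ~ 1/n. Asymptotically E[X] ~ (c³/6)·n^{3(1−α)} = (2³/6)·n^{1.5} → ∞; triangles are abundant w.h.p.

E[X] ≈ 3884.983288; in regime p = Θ(1/n^{1/2}) E[X] diverges (above the triangle threshold p ~ 1/n).


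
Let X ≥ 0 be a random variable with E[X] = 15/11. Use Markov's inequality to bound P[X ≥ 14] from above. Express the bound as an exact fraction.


μ = E[X] = 15/11, a = 14.
Markov: P[X ≥ 14] ≤ μ/a = (15/11)/14 = 15/154.
Numerically: ≈ 0.0974.
(Since a = 14 > μ = 1.3636, the bound 15/154 is < 1 and informative.)

P[X ≥ 14] ≤ 15/154 ≈ 0.0974.


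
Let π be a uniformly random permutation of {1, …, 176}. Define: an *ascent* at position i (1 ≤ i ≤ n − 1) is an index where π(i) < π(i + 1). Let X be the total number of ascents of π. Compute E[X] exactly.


Write X = Σ X_I over i = 1, …, 175, with X_I the indicator of one ascent.
There are 175 indicators.
For each fixed i, the pair (π(i), π(i+1)) is a uniformly random ordered pair of distinct values from {1, …, 176}; by symmetry P[π(i) < π(i+1)] = 1/2.
By linearity: E[X] = 175 · (1/2) = (176 − 1) · (1/2) = 175/2 ≈ 87.500000.

E[X] = 175/2 = 87.500000.


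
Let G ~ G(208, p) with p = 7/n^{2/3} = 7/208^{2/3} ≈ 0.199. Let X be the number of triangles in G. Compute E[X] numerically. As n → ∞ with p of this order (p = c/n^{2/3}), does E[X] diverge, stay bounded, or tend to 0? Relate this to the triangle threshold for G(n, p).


Number of potential triangles: C(208, 3) = 1478256.
Each occurs with probability p³ ≈ (0.199)³ ≈ 7.92807e-03.
By linearity: E[X] = C(208, 3)·p³ ≈ 1478256 · 7.92807e-03 ≈ 11719.716.
Since α = 2/3 < 1, p = c/n^{2/3} ≫ 1/n is above the triangle threshold p ~ 1/n. Asymptotically E[X] ~ (c³/6)·n^{3(1−α)} = (7³/6)·n^{1} → ∞; triangles are abundant w.h.p.

E[X] ≈ 11719.716; in regime p = Θ(1/n^{2/3}) E[X] diverges (above the triangle threshold p ~ 1/n).


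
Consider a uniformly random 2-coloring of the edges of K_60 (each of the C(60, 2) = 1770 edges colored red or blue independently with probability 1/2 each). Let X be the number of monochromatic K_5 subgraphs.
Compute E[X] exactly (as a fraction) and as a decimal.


Let X = Σ_S X_S over the C(60, 5) = 5461512 subsets S of size 5, where X_S = 1 if the K_5 on S is monochromatic.
For a fixed S, the K_5 on S has C(5, 2) = 10 edges. P[all 10 edges red] = (1/2)^10, and likewise for blue, so P[monochromatic] = 2·(1/2)^10 = 2^{1 − 10} = 1/512.
Summing: E[X] = C(60, 5) · 2^{1 − 10} = 5461512 · 1/512 = 682689/64.
Numerically: E[X] ≈ 10667.016.

E[X] = C(60,5)·2^(1−C(5,2)) = 682689/64 ≈ 10667.016.


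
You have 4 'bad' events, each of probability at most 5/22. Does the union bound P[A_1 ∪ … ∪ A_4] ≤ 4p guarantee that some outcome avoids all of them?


Union bound: P[∪_{i=1}^{4} A_i] ≤ Σ_i P[A_i] ≤ 4·p = 4·(5/22) = 10/11.
Numerically: 10/11 ≈ 0.90909.
Is 10/11 < 1? YES.
Since P[∪ A_i] ≤ 10/11 < 1, the complement has P[∩ A_i^c] ≥ 1 − 10/11 = 1/11 > 0, so some outcome avoids every A_i.

4·p = 10/11 ≈ 0.90909; existence CERTIFIED by the union bound.


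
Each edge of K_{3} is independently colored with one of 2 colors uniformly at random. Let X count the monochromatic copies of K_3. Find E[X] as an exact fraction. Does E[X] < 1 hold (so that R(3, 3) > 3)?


E[X] = C(3, 3) · 2^{1 − 3} = 1 · 2^{−2} = 1/4.
As a reduced fraction: E[X] = 1/4 ≈ 0.2500.
Is E[X] < 1? YES.
Since E[X] < 1, there exists a 2-coloring of K_{3} with no monochromatic K_3; hence R(3, 3) > 3.

E[X] = 1/4 ≈ 0.2500; E[X] < 1, so R(3, 3) > 3.


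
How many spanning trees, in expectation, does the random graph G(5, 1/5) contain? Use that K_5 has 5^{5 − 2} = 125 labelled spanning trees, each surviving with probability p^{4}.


K_5 has 5^{5 − 2} = 125 labelled spanning trees.
For each such spanning tree H, let X_H = 1 if all 4 edges of H are present in G. Then P[X_H = 1] = p^{4} = (1/5)^{4} = 1/625.
Summing the indicators: E[X] = Σ_H E[X_H] = 125 · p^{4} = 125 · 1/625 = 1/5.
Numerically: E[X] ≈ 0.2.

E[X] = 125 · (1/5)^{4} = 1/5 ≈ 0.2.


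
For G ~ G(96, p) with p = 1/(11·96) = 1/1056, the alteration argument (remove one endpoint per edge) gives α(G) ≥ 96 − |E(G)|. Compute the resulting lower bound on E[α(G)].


E[|E(G)|] = C(96, 2)·p = 4560 · (1/1056) = 95/22.
E[α(G)] ≥ n − E[|E(G)|] = 96 − 95/22 = 2017/22.
Numerically: ≈ 91.681818.
(This is only a lower bound; the true E[α(G)] may be larger.)

E[α(G)] ≥ 2017/22 ≈ 91.681818.


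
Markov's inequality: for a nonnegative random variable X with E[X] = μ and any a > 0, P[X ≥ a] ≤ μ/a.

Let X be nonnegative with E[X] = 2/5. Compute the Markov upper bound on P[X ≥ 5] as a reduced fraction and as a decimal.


μ = E[X] = 2/5, a = 5.
Markov: P[X ≥ 5] ≤ μ/a = (2/5)/5 = 2/25.
Numerically: ≈ 0.08000.
(Since a = 5 > μ = 0.40000, the bound 2/25 is < 1 and informative.)

P[X ≥ 5] ≤ 2/25 ≈ 0.08000.


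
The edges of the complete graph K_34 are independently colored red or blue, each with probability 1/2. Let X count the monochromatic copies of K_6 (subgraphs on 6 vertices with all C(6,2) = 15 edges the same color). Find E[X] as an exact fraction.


Let X = Σ_S X_S over the C(34, 6) = 1344904 subsets S of size 6, where X_S = 1 if the K_6 on S is monochromatic.
For a fixed S, the K_6 on S has C(6, 2) = 15 edges. P[all 15 edges red] = (1/2)^15, and likewise for blue, so P[monochromatic] = 2·(1/2)^15 = 2^{1 − 15} = 1/16384.
Summing: E[X] = C(34, 6) · 2^{1 − 15} = 1344904 · 1/16384 = 168113/2048.
Numerically: E[X] ≈ 82.0864.

E[X] = C(34,6)·2^(1−C(6,2)) = 168113/2048 ≈ 82.0864.


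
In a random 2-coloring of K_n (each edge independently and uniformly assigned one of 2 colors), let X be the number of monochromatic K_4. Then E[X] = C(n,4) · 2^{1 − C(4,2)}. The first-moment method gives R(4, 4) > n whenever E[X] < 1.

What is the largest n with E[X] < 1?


We need C(n, 4) · 2^{1 − 6} < 1, i.e. C(n, 4) < 2^{6 − 1} = 32.
Check values of n near the boundary:
  n = 4: C(4, 4) = 1; 1 < 32? YES
  n = 5: C(5, 4) = 5; 5 < 32? YES
  n = 6: C(6, 4) = 15; 15 < 32? YES
  n = 7: C(7, 4) = 35; 35 < 32? NO
  n = 8: C(8, 4) = 70; 70 < 32? NO
  n = 9: C(9, 4) = 126; 126 < 32? NO
The largest n with C(n, 4) < 32 is n = 6 (where E[X] = 15/32 ≈ 0.4688). Hence R(4, 4) > 6, i.e. R(4, 4) ≥ 7.

Largest n = 6; hence R(4, 4) > 6.


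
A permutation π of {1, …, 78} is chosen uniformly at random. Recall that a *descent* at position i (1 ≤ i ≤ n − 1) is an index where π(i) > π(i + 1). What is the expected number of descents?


Write X = Σ X_I over i = 1, …, 77, with X_I the indicator of one descent.
There are 77 indicators.
For each fixed i, the pair (π(i), π(i+1)) is a uniformly random ordered pair of distinct values from {1, …, 78}; by symmetry P[π(i) > π(i+1)] = 1/2.
By linearity: E[X] = 77 · (1/2) = (78 − 1) · (1/2) = 77/2 ≈ 38.500000.

E[X] = 77/2 = 38.500000.


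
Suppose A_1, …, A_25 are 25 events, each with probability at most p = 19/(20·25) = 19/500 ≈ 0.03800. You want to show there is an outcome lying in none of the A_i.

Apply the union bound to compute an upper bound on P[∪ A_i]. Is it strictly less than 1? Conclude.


Union bound: P[∪_{i=1}^{25} A_i] ≤ Σ_i P[A_i] ≤ 25·p = 25·(19/500) = 19/20.
Numerically: 19/20 ≈ 0.95000.
Is 19/20 < 1? YES.
Since P[∪ A_i] ≤ 19/20 < 1, the complement has P[∩ A_i^c] ≥ 1 − 19/20 = 1/20 > 0, so some outcome avoids every A_i.

25·p = 19/20 ≈ 0.95000; existence CERTIFIED by the union bound.


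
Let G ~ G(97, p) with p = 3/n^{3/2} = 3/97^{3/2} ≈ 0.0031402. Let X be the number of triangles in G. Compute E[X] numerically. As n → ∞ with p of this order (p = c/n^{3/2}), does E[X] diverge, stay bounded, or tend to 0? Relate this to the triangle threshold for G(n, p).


Number of potential triangles: C(97, 3) = 147440.
Each occurs with probability p³ ≈ (0.0031402)³ ≈ 3.0966417e-08.
By linearity: E[X] = C(97, 3)·p³ ≈ 147440 · 3.0966417e-08 ≈ 0.00457.
Since α = 3/2 > 1, p = c/n^{3/2} = o(1/n) is below the triangle threshold p ~ 1/n. Asymptotically E[X] ~ (c³/6)·n^{3(1−α)} = (3³/6)·n^{-1.5} → 0, so by Markov's inequality G has no triangles w.h.p.

E[X] ≈ 0.00457; in regime p = Θ(1/n^{3/2}) E[X] tends to 0 (below the triangle threshold p ~ 1/n).


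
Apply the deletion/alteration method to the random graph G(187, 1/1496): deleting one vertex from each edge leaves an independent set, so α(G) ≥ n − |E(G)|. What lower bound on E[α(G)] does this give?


E[|E(G)|] = C(187, 2)·p = 17391 · (1/1496) = 93/8.
E[α(G)] ≥ n − E[|E(G)|] = 187 − 93/8 = 1403/8.
Numerically: ≈ 175.37500.
(This is only a lower bound; the true E[α(G)] may be larger.)

E[α(G)] ≥ 1403/8 ≈ 175.37500.


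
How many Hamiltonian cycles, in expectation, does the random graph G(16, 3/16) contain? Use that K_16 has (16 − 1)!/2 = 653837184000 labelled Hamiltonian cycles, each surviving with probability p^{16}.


K_16 has (16 − 1)!/2 = 653837184000 labelled Hamiltonian cycles.
For each such Hamiltonian cycle H, let X_H = 1 if all 16 edges of H are present in G. Then P[X_H = 1] = p^{16} = (3/16)^{16} = 43046721/18446744073709551616.
Summing the indicators: E[X] = Σ_H E[X_H] = 653837184000 · p^{16} = 653837184000 · 43046721/18446744073709551616 = 27485885585032875/18014398509481984.
Numerically: E[X] ≈ 1.53.

E[X] = 653837184000 · (3/16)^{16} = 27485885585032875/18014398509481984 ≈ 1.53.


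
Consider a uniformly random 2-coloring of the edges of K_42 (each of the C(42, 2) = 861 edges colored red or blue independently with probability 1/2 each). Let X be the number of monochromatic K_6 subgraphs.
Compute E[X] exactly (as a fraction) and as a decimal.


Let X = Σ_S X_S over the C(42, 6) = 5245786 subsets S of size 6, where X_S = 1 if the K_6 on S is monochromatic.
For a fixed S, the K_6 on S has C(6, 2) = 15 edges. P[all 15 edges red] = (1/2)^15, and likewise for blue, so P[monochromatic] = 2·(1/2)^15 = 2^{1 − 15} = 1/16384.
By linearity: E[X] = C(42, 6) · 2^{1 − 15} = 5245786 · 1/16384 = 2622893/8192.
Numerically: E[X] ≈ 320.177368.

E[X] = C(42,6)·2^(1−C(6,2)) = 2622893/8192 ≈ 320.177368.


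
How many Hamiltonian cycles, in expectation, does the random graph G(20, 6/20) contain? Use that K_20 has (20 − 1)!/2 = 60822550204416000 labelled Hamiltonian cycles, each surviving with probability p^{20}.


K_20 has (20 − 1)!/2 = 60822550204416000 labelled Hamiltonian cycles.
For each such Hamiltonian cycle H, let X_H = 1 if all 20 edges of H are present in G. Then P[X_H = 1] = p^{20} = (3/10)^{20} = 3486784401/100000000000000000000.
Summing the indicators: E[X] = Σ_H E[X_H] = 60822550204416000 · p^{20} = 60822550204416000 · 3486784401/100000000000000000000 = 51776152168407487821/24414062500000.
Numerically: E[X] ≈ 2.121e+06.

E[X] = 60822550204416000 · (3/10)^{20} = 51776152168407487821/24414062500000 ≈ 2.121e+06.


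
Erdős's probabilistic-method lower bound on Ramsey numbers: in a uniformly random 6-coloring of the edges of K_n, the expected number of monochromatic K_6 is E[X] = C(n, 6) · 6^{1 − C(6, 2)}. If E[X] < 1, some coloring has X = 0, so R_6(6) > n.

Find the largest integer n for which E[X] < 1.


We need C(n, 6) · 6^{1 − 15} < 1, i.e. C(n, 6) < 6^{15 − 1} = 78364164096.
Check values of n near the boundary:
  n = 194: C(194, 6) = 68482017072; 68482017072 < 78364164096? YES
  n = 195: C(195, 6) = 70656049360; 70656049360 < 78364164096? YES
  n = 196: C(196, 6) = 72887293024; 72887293024 < 78364164096? YES
  n = 197: C(197, 6) = 75176946208; 75176946208 < 78364164096? YES
  n = 198: C(198, 6) = 77526225777; 77526225777 < 78364164096? YES
  n = 199: C(199, 6) = 79936367511; 79936367511 < 78364164096? NO
  n = 200: C(200, 6) = 82408626300; 82408626300 < 78364164096? NO
The largest n with C(n, 6) < 78364164096 is n = 198 (where E[X] = 25842075259/26121388032 ≈ 0.989). Hence R_6(6) > 198, i.e. R_6(6) ≥ 199.

Largest n = 198; hence R_6(6) > 198.


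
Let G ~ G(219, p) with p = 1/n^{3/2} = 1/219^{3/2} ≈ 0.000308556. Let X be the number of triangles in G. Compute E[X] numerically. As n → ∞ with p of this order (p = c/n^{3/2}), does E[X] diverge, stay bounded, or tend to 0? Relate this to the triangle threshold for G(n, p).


Number of potential triangles: C(219, 3) = 1726669.
Each occurs with probability p³ ≈ (0.000308556)³ ≈ 2.93765968e-11.
By linearity: E[X] = C(219, 3)·p³ ≈ 1726669 · 2.93765968e-11 ≈ 0.000051.
Since α = 3/2 > 1, p = c/n^{3/2} = o(1/n) is below the triangle threshold p ~ 1/n. Asymptotically E[X] ~ (c³/6)·n^{3(1−α)} = (1³/6)·n^{-1.5} → 0, so by Markov's inequality G has no triangles w.h.p.

E[X] ≈ 0.000051; in regime p = Θ(1/n^{3/2}) E[X] tends to 0 (below the triangle threshold p ~ 1/n).
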